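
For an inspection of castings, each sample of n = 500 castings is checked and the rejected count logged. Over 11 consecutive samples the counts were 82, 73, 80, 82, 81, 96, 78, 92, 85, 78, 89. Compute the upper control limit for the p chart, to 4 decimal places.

0.2165

p̄ = Σdᵢ / (k·n) = 916 / (11 × 500) = 0.16655
UCL = p̄ + 3·√(p̄(1−p̄)/n) = 0.16655 + 3 × √(0.16655×0.83345/500) = 0.16655 + 3 × 0.01666 = 0.21653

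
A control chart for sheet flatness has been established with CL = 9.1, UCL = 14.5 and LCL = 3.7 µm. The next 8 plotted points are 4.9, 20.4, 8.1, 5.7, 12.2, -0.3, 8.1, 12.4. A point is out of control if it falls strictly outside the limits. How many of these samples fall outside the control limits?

Compare each point to [3.7, 14.5]: sample 2 = 20.4 > UCL; sample 6 = -0.3 < LCL.

2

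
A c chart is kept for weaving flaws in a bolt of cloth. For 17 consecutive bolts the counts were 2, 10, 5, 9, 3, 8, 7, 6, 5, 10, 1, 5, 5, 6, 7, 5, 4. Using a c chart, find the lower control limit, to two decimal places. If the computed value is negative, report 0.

c̄ = (2 + 10 + 5 + 9 + 3 + 8 + 7 + 6 + 5 + 10 + 1 + 5 + 5 + 6 + 7 + 5 + 4) / 17 = 98 / 17 = 5.7647
LCL = c̄ − 3√c̄ = 5.7647 − 3 × 2.4010 = -1.4382 → 0 (cannot be negative)

0.00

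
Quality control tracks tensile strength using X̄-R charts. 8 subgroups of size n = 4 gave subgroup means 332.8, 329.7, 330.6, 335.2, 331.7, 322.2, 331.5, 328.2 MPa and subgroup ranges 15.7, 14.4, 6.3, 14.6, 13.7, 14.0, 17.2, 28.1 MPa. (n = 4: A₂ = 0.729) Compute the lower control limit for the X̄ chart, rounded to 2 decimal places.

318.94

X̄̄ = (332.8 + 329.7 + 330.6 + 335.2 + 331.7 + 322.2 + 331.5 + 328.2) / 8 = 2641.9000 / 8 = 330.2375
R̄ = (15.7 + 14.4 + 6.3 + 14.6 + 13.7 + 14.0 + 17.2 + 28.1) / 8 = 124.0000 / 8 = 15.5000
LCL = X̄̄ − A₂·R̄ = 330.2375 − 0.729 × 15.5000 = 318.9380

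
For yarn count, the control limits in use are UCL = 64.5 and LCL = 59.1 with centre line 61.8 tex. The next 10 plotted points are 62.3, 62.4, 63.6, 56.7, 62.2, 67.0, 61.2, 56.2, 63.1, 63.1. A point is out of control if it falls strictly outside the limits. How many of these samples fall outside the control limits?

3

Compare each point to [59.1, 64.5]: sample 4 = 56.7 < LCL; sample 6 = 67.0 > UCL; sample 8 = 56.2 < LCL.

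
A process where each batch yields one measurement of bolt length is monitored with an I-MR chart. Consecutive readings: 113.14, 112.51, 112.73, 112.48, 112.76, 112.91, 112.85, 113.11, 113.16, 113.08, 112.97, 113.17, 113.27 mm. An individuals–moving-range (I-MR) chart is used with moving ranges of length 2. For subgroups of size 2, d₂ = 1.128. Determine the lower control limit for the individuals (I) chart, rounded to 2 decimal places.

112.40

X̄ = (113.14 + 112.51 + 112.73 + 112.48 + 112.76 + 112.91 + 112.85 + 113.11 + 113.16 + 113.08 + 112.97 + 113.17 + 113.27) / 13 = 112.9338
Moving ranges: 0.63, 0.22, 0.25, 0.28, 0.15, 0.06, 0.26, 0.05, 0.08, 0.11, 0.20, 0.10; M̄R̄ = 2.3900 / 12 = 0.1992
LCL = X̄ − 3·M̄R̄/d₂ = 112.9338 − 3 × 0.1992 / 1.128 = 112.4041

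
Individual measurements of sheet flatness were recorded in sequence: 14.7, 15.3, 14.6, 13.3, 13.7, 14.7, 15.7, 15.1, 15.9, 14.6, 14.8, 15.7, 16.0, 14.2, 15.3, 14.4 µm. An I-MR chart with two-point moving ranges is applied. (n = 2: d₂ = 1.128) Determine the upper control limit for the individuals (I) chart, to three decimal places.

17.162

X̄ = (14.7 + 15.3 + 14.6 + 13.3 + 13.7 + 14.7 + 15.7 + 15.1 + 15.9 + 14.6 + 14.8 + 15.7 + 16.0 + 14.2 + 15.3 + 14.4) / 16 = 14.8750
Moving ranges: 0.6, 0.7, 1.3, 0.4, 1.0, 1.0, 0.6, 0.8, 1.3, 0.2, 0.9, 0.3, 1.8, 1.1, 0.9; M̄R̄ = 12.9000 / 15 = 0.8600
UCL = X̄ + 3·M̄R̄/d₂ = 14.8750 + 3 × 0.8600 / 1.128 = 17.1622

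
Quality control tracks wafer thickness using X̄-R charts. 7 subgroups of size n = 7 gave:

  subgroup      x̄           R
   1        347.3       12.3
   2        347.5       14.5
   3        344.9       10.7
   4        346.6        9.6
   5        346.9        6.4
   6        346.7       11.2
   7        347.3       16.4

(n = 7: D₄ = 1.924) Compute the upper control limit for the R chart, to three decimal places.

22.291

R̄ = (12.3 + 14.5 + 10.7 + 9.6 + 6.4 + 11.2 + 16.4) / 7 = 81.1000 / 7 = 11.5857
UCL_R = D₄·R̄ = 1.924 × 11.5857 = 22.2909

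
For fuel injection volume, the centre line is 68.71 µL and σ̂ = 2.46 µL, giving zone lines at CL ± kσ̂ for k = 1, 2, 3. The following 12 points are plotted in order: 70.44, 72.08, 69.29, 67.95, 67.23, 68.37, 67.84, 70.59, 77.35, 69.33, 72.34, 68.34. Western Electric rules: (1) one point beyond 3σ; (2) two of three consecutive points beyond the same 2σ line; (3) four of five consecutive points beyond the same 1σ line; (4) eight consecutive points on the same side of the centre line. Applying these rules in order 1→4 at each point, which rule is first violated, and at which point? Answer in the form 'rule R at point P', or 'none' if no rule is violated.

Zone of each point (C = within 1σ̂, B = 1σ̂–2σ̂, A = 2σ̂–3σ̂, * = beyond 3σ̂; sign = side of CL): 1:+C, 2:+B, 3:+C, 4:-C, 5:-C, 6:-C, 7:-C, 8:+C, 9:+*, 10:+C, 11:+B, 12:-C
Rule 1 (one point beyond the 3σ limits) is satisfied at point 9.

rule 1 at point 9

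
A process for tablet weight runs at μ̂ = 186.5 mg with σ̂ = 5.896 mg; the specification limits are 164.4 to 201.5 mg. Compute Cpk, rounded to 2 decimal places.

Cpu = (USL − μ̂) / (3σ̂) = (201.5 − 186.5) / (3 × 5.896) = 0.8480; Cpl = (μ̂ − LSL) / (3σ̂) = (186.5 − 164.4) / (3 × 5.896) = 1.2494; Cpk = min(Cpu, Cpl) = 0.8480

0.85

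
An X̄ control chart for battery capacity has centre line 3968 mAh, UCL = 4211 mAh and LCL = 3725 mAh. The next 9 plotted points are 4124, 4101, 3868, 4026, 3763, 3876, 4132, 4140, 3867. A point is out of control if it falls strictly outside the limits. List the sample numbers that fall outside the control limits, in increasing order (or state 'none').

All 9 points lie within [3725, 4211].

none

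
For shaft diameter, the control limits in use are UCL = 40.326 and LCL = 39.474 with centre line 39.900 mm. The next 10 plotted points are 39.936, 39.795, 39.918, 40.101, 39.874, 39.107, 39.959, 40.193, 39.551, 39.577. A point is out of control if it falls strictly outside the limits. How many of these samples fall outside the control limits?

1

Compare each point to [39.474, 40.326]: sample 6 = 39.107 < LCL.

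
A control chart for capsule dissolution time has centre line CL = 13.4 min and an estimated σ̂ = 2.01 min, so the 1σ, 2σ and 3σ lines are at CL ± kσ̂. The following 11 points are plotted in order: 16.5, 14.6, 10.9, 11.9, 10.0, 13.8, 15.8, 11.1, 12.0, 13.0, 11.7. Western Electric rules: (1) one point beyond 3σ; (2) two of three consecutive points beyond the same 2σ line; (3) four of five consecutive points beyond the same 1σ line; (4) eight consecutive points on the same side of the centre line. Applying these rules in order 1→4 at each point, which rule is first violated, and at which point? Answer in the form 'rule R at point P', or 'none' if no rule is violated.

Zone of each point (C = within 1σ̂, B = 1σ̂–2σ̂, A = 2σ̂–3σ̂, * = beyond 3σ̂; sign = side of CL): 1:+B, 2:+C, 3:-B, 4:-C, 5:-B, 6:+C, 7:+B, 8:-B, 9:-C, 10:-C, 11:-C
No rule fires across all 11 points.

none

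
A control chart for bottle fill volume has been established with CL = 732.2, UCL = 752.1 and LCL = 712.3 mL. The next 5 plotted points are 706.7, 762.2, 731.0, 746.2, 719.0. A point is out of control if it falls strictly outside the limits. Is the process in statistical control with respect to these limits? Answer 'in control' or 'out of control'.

Compare each point to [712.3, 752.1]: sample 1 = 706.7 < LCL; sample 2 = 762.2 > UCL.

out of control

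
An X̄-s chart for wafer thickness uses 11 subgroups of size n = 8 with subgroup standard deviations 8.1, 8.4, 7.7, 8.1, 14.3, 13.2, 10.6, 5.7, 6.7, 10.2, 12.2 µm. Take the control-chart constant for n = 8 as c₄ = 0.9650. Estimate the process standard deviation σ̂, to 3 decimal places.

9.911

s̄ = (8.1 + 8.4 + 7.7 + 8.1 + 14.3 + 13.2 + 10.6 + 5.7 + 6.7 + 10.2 + 12.2) / 11 = 9.5636
σ̂ = s̄ / c₄ = 9.5636 / 0.9650 = 9.9105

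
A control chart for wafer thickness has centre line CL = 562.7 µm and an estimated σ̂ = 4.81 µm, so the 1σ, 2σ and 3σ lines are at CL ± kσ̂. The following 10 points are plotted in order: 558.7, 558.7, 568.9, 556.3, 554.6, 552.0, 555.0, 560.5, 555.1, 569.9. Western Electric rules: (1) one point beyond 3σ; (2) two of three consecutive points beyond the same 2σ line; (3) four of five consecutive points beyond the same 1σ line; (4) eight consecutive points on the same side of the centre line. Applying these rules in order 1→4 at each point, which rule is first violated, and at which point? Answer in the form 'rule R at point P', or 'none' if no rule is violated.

rule 3 at point 7

Zone of each point (C = within 1σ̂, B = 1σ̂–2σ̂, A = 2σ̂–3σ̂, * = beyond 3σ̂; sign = side of CL): 1:-C, 2:-C, 3:+B, 4:-B, 5:-B, 6:-A, 7:-B, 8:-C, 9:-B, 10:+B
Rule 3 (four of five consecutive points beyond the same 1σ limit) is satisfied at point 7.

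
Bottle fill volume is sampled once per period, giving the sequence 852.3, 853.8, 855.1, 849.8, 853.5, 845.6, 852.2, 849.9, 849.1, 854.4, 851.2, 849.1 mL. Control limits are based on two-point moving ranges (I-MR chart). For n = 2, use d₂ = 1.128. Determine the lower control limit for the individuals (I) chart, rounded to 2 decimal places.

X̄ = (852.3 + 853.8 + 855.1 + 849.8 + 853.5 + 845.6 + 852.2 + 849.9 + 849.1 + 854.4 + 851.2 + 849.1) / 12 = 851.3333
Moving ranges: 1.5, 1.3, 5.3, 3.7, 7.9, 6.6, 2.3, 0.8, 5.3, 3.2, 2.1; M̄R̄ = 40.0000 / 11 = 3.6364
LCL = X̄ − 3·M̄R̄/d₂ = 851.3333 − 3 × 3.6364 / 1.128 = 841.6622

841.66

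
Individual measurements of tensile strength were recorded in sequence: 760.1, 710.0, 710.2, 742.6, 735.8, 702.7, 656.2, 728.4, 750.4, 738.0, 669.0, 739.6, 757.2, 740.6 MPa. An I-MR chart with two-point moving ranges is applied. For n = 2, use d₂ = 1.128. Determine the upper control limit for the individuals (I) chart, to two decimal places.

X̄ = (760.1 + 710.0 + 710.2 + 742.6 + 735.8 + 702.7 + 656.2 + 728.4 + 750.4 + 738.0 + 669.0 + 739.6 + 757.2 + 740.6) / 14 = 724.3429
Moving ranges: 50.1, 0.2, 32.4, 6.8, 33.1, 46.5, 72.2, 22.0, 12.4, 69.0, 70.6, 17.6, 16.6; M̄R̄ = 449.5000 / 13 = 34.5769
UCL = X̄ + 3·M̄R̄/d₂ = 724.3429 + 3 × 34.5769 / 1.128 = 816.3028

816.30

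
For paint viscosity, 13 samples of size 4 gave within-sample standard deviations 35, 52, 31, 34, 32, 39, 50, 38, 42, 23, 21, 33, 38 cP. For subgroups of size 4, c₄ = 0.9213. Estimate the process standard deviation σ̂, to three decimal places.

39.075

s̄ = (35 + 52 + 31 + 34 + 32 + 39 + 50 + 38 + 42 + 23 + 21 + 33 + 38) / 13 = 36.0000
σ̂ = s̄ / c₄ = 36.0000 / 0.9213 = 39.0752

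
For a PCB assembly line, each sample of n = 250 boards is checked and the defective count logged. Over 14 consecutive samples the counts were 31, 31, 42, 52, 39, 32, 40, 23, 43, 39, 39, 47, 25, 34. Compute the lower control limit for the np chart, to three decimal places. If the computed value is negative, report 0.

20.098

p̄ = Σdᵢ / (k·n) = 517 / (14 × 250) = 0.14771
LCL = np̄ − 3·√(np̄(1−p̄)) = 36.9286 − 3 × 5.6101 = 20.0981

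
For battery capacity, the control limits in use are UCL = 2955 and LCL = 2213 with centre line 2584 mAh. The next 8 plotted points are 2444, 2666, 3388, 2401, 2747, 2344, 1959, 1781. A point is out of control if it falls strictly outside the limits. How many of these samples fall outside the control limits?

Compare each point to [2213, 2955]: sample 3 = 3388 > UCL; sample 7 = 1959 < LCL; sample 8 = 1781 < LCL.

3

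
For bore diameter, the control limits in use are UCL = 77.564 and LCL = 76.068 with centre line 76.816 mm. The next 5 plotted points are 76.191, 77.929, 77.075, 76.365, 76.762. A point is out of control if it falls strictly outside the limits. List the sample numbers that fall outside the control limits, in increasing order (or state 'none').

Compare each point to [76.068, 77.564]: sample 2 = 77.929 > UCL.

2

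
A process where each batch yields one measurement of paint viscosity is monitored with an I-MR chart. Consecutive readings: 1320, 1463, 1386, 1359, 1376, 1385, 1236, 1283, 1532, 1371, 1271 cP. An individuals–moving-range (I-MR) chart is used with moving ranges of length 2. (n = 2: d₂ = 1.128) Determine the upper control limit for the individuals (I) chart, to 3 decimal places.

X̄ = (1320 + 1463 + 1386 + 1359 + 1376 + 1385 + 1236 + 1283 + 1532 + 1371 + 1271) / 11 = 1362.0000
Moving ranges: 143, 77, 27, 17, 9, 149, 47, 249, 161, 100; M̄R̄ = 979.0000 / 10 = 97.9000
UCL = X̄ + 3·M̄R̄/d₂ = 1362.0000 + 3 × 97.9000 / 1.128 = 1622.3723

1622.372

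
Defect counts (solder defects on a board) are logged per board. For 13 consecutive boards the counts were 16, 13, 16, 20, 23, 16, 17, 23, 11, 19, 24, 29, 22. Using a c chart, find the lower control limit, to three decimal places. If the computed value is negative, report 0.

6.024

c̄ = (16 + 13 + 16 + 20 + 23 + 16 + 17 + 23 + 11 + 19 + 24 + 29 + 22) / 13 = 249 / 13 = 19.1538
LCL = c̄ − 3√c̄ = 19.1538 − 3 × 4.3765 = 6.0243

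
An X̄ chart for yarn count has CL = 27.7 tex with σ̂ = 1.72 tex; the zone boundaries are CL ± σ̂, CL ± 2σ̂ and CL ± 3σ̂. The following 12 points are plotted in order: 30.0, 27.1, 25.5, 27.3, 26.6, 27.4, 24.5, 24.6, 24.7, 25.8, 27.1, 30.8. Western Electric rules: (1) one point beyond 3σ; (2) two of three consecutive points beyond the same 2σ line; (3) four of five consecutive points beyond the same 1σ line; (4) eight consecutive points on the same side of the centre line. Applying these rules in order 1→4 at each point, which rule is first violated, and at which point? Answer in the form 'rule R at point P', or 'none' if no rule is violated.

Zone of each point (C = within 1σ̂, B = 1σ̂–2σ̂, A = 2σ̂–3σ̂, * = beyond 3σ̂; sign = side of CL): 1:+B, 2:-C, 3:-B, 4:-C, 5:-C, 6:-C, 7:-B, 8:-B, 9:-B, 10:-B, 11:-C, 12:+B
Rule 4 (eight consecutive points on the same side of the centre line) is satisfied at point 9.

rule 4 at point 9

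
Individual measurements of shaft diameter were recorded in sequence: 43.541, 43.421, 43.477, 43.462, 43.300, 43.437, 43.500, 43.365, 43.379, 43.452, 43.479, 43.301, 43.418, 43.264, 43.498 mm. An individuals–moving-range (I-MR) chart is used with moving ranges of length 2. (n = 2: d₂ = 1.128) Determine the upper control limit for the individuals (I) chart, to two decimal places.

43.70

X̄ = (43.541 + 43.421 + 43.477 + 43.462 + 43.300 + 43.437 + 43.500 + 43.365 + 43.379 + 43.452 + 43.479 + 43.301 + 43.418 + 43.264 + 43.498) / 15 = 43.4196
Moving ranges: 0.120, 0.056, 0.015, 0.162, 0.137, 0.063, 0.135, 0.014, 0.073, 0.027, 0.178, 0.117, 0.154, 0.234; M̄R̄ = 1.4850 / 14 = 0.1061
UCL = X̄ + 3·M̄R̄/d₂ = 43.4196 + 3 × 0.1061 / 1.128 = 43.7017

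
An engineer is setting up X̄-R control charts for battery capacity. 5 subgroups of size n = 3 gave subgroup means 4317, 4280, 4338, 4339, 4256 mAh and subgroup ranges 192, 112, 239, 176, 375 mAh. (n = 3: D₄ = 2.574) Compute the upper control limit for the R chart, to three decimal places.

563.191

R̄ = (192 + 112 + 239 + 176 + 375) / 5 = 1094.0000 / 5 = 218.8000
UCL_R = D₄·R̄ = 2.574 × 218.8000 = 563.1912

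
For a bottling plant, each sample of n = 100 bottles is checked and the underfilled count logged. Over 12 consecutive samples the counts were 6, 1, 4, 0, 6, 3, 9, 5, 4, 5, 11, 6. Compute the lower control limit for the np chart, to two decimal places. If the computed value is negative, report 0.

0.00

p̄ = Σdᵢ / (k·n) = 60 / (12 × 100) = 0.05000
LCL = np̄ − 3·√(np̄(1−p̄)) = 5.0000 − 3 × 2.1794 = -1.5383 → 0 (negative, so LCL = 0)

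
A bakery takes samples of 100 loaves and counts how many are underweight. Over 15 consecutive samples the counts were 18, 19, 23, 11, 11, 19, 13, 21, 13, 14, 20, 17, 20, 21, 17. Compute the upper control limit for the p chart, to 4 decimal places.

p̄ = Σdᵢ / (k·n) = 257 / (15 × 100) = 0.17133
UCL = p̄ + 3·√(p̄(1−p̄)/n) = 0.17133 + 3 × √(0.17133×0.82867/100) = 0.17133 + 3 × 0.03768 = 0.28437

0.2844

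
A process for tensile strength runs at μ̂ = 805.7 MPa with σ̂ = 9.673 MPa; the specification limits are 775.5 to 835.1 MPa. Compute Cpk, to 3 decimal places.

1.013

Cpu = (USL − μ̂) / (3σ̂) = (835.1 − 805.7) / (3 × 9.673) = 1.0131; Cpl = (μ̂ − LSL) / (3σ̂) = (805.7 − 775.5) / (3 × 9.673) = 1.0407; Cpk = min(Cpu, Cpl) = 1.0131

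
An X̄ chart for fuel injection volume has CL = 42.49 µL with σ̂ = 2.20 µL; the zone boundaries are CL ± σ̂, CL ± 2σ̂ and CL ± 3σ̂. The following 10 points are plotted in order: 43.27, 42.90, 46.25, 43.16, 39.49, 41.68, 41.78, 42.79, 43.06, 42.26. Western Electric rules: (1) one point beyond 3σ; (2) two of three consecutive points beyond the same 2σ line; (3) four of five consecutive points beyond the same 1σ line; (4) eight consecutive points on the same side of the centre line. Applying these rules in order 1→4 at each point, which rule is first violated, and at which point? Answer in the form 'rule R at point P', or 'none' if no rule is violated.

none

Zone of each point (C = within 1σ̂, B = 1σ̂–2σ̂, A = 2σ̂–3σ̂, * = beyond 3σ̂; sign = side of CL): 1:+C, 2:+C, 3:+B, 4:+C, 5:-B, 6:-C, 7:-C, 8:+C, 9:+C, 10:-C
No rule fires across all 10 points.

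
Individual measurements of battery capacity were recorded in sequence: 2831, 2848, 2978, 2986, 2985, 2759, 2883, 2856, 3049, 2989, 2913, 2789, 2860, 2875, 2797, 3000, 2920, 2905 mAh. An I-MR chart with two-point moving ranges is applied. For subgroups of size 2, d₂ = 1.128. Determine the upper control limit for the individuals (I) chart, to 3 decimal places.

X̄ = (2831 + 2848 + 2978 + 2986 + 2985 + 2759 + 2883 + 2856 + 3049 + 2989 + 2913 + 2789 + 2860 + 2875 + 2797 + 3000 + 2920 + 2905) / 18 = 2901.2778
Moving ranges: 17, 130, 8, 1, 226, 124, 27, 193, 60, 76, 124, 71, 15, 78, 203, 80, 15; M̄R̄ = 1448.0000 / 17 = 85.1765
UCL = X̄ + 3·M̄R̄/d₂ = 2901.2778 + 3 × 85.1765 / 1.128 = 3127.8109

3127.811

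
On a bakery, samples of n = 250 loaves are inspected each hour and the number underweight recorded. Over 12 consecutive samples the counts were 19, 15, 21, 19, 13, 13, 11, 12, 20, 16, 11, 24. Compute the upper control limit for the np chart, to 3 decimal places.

27.832

p̄ = Σdᵢ / (k·n) = 194 / (12 × 250) = 0.06467
UCL = np̄ + 3·√(np̄(1−p̄)) = 16.1667 + 3 × √(16.1667×0.93533) = 16.1667 + 3 × 3.8886 = 27.8325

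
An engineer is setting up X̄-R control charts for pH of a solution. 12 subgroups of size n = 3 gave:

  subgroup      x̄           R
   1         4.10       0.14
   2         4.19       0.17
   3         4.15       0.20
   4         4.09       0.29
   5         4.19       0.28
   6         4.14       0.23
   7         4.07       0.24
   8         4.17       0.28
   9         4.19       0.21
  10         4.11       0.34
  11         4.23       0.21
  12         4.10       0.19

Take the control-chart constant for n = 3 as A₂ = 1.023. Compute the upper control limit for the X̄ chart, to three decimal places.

4.381

X̄̄ = (4.10 + 4.19 + 4.15 + 4.09 + 4.19 + 4.14 + 4.07 + 4.17 + 4.19 + 4.11 + 4.23 + 4.10) / 12 = 49.7300 / 12 = 4.1442
R̄ = (0.14 + 0.17 + 0.20 + 0.29 + 0.28 + 0.23 + 0.24 + 0.28 + 0.21 + 0.34 + 0.21 + 0.19) / 12 = 2.7800 / 12 = 0.2317
UCL = X̄̄ + A₂·R̄ = 4.1442 + 1.023 × 0.2317 = 4.3812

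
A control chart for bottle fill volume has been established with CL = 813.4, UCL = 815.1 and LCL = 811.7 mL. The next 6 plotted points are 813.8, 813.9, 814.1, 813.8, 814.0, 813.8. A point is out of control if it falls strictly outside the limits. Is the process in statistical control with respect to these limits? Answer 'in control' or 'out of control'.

in control

All 6 points lie within [811.7, 815.1].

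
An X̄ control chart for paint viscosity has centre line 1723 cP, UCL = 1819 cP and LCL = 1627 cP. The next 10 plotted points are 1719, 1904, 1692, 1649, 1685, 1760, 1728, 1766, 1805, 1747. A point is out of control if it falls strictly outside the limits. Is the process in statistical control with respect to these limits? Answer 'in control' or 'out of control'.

out of control

Compare each point to [1627, 1819]: sample 2 = 1904 > UCL.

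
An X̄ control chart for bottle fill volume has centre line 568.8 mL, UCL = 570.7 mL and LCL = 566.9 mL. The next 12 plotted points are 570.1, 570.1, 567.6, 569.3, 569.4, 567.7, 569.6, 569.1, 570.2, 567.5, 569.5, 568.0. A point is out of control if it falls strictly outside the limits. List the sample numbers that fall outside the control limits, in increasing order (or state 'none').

All 12 points lie within [566.9, 570.7].

none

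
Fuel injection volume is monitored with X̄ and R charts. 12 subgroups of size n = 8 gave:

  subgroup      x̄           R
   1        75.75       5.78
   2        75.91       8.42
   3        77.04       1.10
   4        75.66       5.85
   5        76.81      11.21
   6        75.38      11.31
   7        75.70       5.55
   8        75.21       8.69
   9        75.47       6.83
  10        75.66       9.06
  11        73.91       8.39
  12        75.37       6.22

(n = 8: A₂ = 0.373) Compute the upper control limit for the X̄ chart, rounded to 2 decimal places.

X̄̄ = (75.75 + 75.91 + 77.04 + 75.66 + 76.81 + 75.38 + 75.70 + 75.21 + 75.47 + 75.66 + 73.91 + 75.37) / 12 = 907.8700 / 12 = 75.6558
R̄ = (5.78 + 8.42 + 1.10 + 5.85 + 11.21 + 11.31 + 5.55 + 8.69 + 6.83 + 9.06 + 8.39 + 6.22) / 12 = 88.4100 / 12 = 7.3675
UCL = X̄̄ + A₂·R̄ = 75.6558 + 0.373 × 7.3675 = 78.4039

78.40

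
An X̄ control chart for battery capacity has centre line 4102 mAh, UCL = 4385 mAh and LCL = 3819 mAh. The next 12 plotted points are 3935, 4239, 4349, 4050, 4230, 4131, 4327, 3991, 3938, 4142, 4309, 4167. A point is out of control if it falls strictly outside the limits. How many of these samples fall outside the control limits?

All 12 points lie within [3819, 4385].

0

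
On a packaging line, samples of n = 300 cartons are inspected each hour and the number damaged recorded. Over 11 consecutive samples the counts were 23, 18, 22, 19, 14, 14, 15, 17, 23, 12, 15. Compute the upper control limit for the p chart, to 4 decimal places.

p̄ = Σdᵢ / (k·n) = 192 / (11 × 300) = 0.05818
UCL = p̄ + 3·√(p̄(1−p̄)/n) = 0.05818 + 3 × √(0.05818×0.94182/300) = 0.05818 + 3 × 0.01352 = 0.09873

0.0987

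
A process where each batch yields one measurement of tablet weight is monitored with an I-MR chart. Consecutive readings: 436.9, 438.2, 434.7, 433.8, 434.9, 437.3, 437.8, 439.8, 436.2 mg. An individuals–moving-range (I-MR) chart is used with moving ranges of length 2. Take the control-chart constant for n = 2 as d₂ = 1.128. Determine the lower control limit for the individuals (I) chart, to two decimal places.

431.54

X̄ = (436.9 + 438.2 + 434.7 + 433.8 + 434.9 + 437.3 + 437.8 + 439.8 + 436.2) / 9 = 436.6222
Moving ranges: 1.3, 3.5, 0.9, 1.1, 2.4, 0.5, 2.0, 3.6; M̄R̄ = 15.3000 / 8 = 1.9125
LCL = X̄ − 3·M̄R̄/d₂ = 436.6222 − 3 × 1.9125 / 1.128 = 431.5358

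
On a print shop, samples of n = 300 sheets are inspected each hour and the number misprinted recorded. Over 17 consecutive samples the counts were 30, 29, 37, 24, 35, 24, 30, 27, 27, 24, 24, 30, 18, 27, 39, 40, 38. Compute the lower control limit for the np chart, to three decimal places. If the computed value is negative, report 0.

14.095

p̄ = Σdᵢ / (k·n) = 503 / (17 × 300) = 0.09863
LCL = np̄ − 3·√(np̄(1−p̄)) = 29.5882 − 3 × 5.1643 = 14.0953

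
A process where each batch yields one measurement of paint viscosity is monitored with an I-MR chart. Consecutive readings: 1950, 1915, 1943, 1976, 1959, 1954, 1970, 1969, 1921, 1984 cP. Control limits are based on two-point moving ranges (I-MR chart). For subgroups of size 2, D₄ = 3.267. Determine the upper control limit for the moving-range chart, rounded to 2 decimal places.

89.30

Moving ranges: 35, 28, 33, 17, 5, 16, 1, 48, 63; M̄R̄ = 246.0000 / 9 = 27.3333
UCL_MR = D₄·M̄R̄ = 3.267 × 27.3333 = 89.2980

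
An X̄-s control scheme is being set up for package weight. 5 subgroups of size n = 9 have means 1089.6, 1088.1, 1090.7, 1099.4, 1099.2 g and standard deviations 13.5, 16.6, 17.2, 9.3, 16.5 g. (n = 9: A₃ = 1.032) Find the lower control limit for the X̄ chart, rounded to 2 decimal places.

X̄̄ = (1089.6 + 1088.1 + 1090.7 + 1099.4 + 1099.2) / 5 = 1093.4000
s̄ = (13.5 + 16.6 + 17.2 + 9.3 + 16.5) / 5 = 14.6200
LCL = X̄̄ − A₃·s̄ = 1093.4000 − 1.032 × 14.6200 = 1078.3122

1078.31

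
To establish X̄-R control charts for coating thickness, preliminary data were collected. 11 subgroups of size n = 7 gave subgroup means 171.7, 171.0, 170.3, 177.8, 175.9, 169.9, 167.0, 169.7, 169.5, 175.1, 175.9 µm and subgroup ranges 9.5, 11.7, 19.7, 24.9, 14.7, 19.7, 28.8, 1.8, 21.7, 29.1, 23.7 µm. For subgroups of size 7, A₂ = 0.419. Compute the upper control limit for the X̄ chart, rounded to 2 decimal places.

X̄̄ = (171.7 + 171.0 + 170.3 + 177.8 + 175.9 + 169.9 + 167.0 + 169.7 + 169.5 + 175.1 + 175.9) / 11 = 1893.8000 / 11 = 172.1636
R̄ = (9.5 + 11.7 + 19.7 + 24.9 + 14.7 + 19.7 + 28.8 + 1.8 + 21.7 + 29.1 + 23.7) / 11 = 205.3000 / 11 = 18.6636
UCL = X̄̄ + A₂·R̄ = 172.1636 + 0.419 × 18.6636 = 179.9837

179.98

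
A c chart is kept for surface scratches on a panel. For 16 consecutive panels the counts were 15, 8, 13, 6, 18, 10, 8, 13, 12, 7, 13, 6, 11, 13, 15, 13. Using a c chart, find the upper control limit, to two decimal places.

21.40

c̄ = (15 + 8 + 13 + 6 + 18 + 10 + 8 + 13 + 12 + 7 + 13 + 6 + 11 + 13 + 15 + 13) / 16 = 181 / 16 = 11.3125
UCL = c̄ + 3√c̄ = 11.3125 + 3 × √11.3125 = 11.3125 + 3 × 3.3634 = 21.4027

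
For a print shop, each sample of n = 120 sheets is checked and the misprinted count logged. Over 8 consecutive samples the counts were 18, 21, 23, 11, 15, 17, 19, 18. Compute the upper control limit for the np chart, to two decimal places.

29.42

p̄ = Σdᵢ / (k·n) = 142 / (8 × 120) = 0.14792
UCL = np̄ + 3·√(np̄(1−p̄)) = 17.7500 + 3 × √(17.7500×0.85208) = 17.7500 + 3 × 3.8890 = 29.4171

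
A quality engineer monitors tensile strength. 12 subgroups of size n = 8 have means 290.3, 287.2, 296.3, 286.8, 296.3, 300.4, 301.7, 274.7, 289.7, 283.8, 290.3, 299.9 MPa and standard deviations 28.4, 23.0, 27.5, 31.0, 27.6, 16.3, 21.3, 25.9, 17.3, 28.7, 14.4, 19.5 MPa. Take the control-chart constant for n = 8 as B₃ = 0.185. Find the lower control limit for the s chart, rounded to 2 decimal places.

4.33

s̄ = (28.4 + 23.0 + 27.5 + 31.0 + 27.6 + 16.3 + 21.3 + 25.9 + 17.3 + 28.7 + 14.4 + 19.5) / 12 = 23.4083
LCL_s = B₃·s̄ = 0.185 × 23.4083 = 4.3305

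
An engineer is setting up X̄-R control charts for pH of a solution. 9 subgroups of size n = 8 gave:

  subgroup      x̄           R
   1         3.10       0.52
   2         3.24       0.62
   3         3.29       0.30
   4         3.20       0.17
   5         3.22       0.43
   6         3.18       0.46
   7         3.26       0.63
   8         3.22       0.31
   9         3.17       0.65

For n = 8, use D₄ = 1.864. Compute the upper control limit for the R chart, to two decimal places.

0.85

R̄ = (0.52 + 0.62 + 0.30 + 0.17 + 0.43 + 0.46 + 0.63 + 0.31 + 0.65) / 9 = 4.0900 / 9 = 0.4544
UCL_R = D₄·R̄ = 1.864 × 0.4544 = 0.8471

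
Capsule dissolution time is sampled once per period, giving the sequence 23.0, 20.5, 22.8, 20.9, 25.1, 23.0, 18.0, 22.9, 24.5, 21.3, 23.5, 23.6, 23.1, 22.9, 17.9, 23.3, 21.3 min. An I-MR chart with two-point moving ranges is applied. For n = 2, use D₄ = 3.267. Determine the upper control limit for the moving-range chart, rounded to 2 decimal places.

8.80

Moving ranges: 2.5, 2.3, 1.9, 4.2, 2.1, 5.0, 4.9, 1.6, 3.2, 2.2, 0.1, 0.5, 0.2, 5.0, 5.4, 2.0; M̄R̄ = 43.1000 / 16 = 2.6938
UCL_MR = D₄·M̄R̄ = 3.267 × 2.6938 = 8.8005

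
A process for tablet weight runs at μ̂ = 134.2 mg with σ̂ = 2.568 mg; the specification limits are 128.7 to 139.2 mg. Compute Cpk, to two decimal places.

0.65

Cpu = (USL − μ̂) / (3σ̂) = (139.2 − 134.2) / (3 × 2.568) = 0.6490; Cpl = (μ̂ − LSL) / (3σ̂) = (134.2 − 128.7) / (3 × 2.568) = 0.7139; Cpk = min(Cpu, Cpl) = 0.6490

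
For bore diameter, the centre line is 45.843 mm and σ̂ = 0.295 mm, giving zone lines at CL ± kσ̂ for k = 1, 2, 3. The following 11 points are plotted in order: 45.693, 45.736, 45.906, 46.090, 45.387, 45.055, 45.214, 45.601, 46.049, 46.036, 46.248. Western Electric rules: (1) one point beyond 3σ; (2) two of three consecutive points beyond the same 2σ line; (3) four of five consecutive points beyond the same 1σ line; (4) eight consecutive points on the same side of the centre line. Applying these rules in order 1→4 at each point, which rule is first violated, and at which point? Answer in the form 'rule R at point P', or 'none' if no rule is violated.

Zone of each point (C = within 1σ̂, B = 1σ̂–2σ̂, A = 2σ̂–3σ̂, * = beyond 3σ̂; sign = side of CL): 1:-C, 2:-C, 3:+C, 4:+C, 5:-B, 6:-A, 7:-A, 8:-C, 9:+C, 10:+C, 11:+B
Rule 2 (two of three consecutive points beyond the same 2σ limit) is satisfied at point 7.

rule 2 at point 7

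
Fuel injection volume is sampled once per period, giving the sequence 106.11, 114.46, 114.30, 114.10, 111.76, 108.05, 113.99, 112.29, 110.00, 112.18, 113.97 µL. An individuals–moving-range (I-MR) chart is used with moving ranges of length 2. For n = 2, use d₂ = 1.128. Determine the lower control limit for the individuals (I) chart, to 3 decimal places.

X̄ = (106.11 + 114.46 + 114.30 + 114.10 + 111.76 + 108.05 + 113.99 + 112.29 + 110.00 + 112.18 + 113.97) / 11 = 111.9282
Moving ranges: 8.35, 0.16, 0.20, 2.34, 3.71, 5.94, 1.70, 2.29, 2.18, 1.79; M̄R̄ = 28.6600 / 10 = 2.8660
LCL = X̄ − 3·M̄R̄/d₂ = 111.9282 − 3 × 2.8660 / 1.128 = 104.3058

104.306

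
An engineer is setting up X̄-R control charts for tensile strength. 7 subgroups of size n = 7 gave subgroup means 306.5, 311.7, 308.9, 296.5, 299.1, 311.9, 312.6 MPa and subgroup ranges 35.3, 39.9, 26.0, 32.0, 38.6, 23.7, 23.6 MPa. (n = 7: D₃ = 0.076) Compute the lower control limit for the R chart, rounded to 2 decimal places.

R̄ = (35.3 + 39.9 + 26.0 + 32.0 + 38.6 + 23.7 + 23.6) / 7 = 219.1000 / 7 = 31.3000
LCL_R = D₃·R̄ = 0.076 × 31.3000 = 2.3788

2.38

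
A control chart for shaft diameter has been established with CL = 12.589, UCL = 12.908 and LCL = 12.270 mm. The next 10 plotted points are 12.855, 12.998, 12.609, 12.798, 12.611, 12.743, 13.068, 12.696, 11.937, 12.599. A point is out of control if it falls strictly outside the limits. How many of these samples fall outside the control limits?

3

Compare each point to [12.270, 12.908]: sample 2 = 12.998 > UCL; sample 7 = 13.068 > UCL; sample 9 = 11.937 < LCL.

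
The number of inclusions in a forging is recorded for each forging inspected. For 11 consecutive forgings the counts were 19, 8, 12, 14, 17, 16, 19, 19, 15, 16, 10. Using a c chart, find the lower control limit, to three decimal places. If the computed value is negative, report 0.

c̄ = (19 + 8 + 12 + 14 + 17 + 16 + 19 + 19 + 15 + 16 + 10) / 11 = 165 / 11 = 15.0000
LCL = c̄ − 3√c̄ = 15.0000 − 3 × 3.8730 = 3.3810

3.381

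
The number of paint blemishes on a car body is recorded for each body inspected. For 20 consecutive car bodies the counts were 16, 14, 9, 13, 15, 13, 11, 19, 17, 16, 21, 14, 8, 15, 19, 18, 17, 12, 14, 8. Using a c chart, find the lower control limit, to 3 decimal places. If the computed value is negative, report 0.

3.046

c̄ = (16 + 14 + 9 + 13 + 15 + 13 + 11 + 19 + 17 + 16 + 21 + 14 + 8 + 15 + 19 + 18 + 17 + 12 + 14 + 8) / 20 = 289 / 20 = 14.4500
LCL = c̄ − 3√c̄ = 14.4500 − 3 × 3.8013 = 3.0461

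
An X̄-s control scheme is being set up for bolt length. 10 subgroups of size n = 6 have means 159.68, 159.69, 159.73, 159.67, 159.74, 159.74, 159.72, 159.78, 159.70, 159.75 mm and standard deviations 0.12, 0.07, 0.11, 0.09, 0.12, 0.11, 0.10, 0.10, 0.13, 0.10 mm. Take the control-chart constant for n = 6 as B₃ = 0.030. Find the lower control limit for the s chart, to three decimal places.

0.003

s̄ = (0.12 + 0.07 + 0.11 + 0.09 + 0.12 + 0.11 + 0.10 + 0.10 + 0.13 + 0.10) / 10 = 0.1050
LCL_s = B₃·s̄ = 0.030 × 0.1050 = 0.0032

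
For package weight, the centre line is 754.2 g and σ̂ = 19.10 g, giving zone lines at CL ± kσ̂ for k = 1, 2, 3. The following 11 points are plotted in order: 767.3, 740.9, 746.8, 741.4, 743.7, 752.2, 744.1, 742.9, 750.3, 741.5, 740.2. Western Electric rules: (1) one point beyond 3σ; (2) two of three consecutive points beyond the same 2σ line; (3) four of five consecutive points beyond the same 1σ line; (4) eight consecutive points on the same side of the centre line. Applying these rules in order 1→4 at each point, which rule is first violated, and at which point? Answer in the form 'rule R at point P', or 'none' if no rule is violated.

rule 4 at point 9

Zone of each point (C = within 1σ̂, B = 1σ̂–2σ̂, A = 2σ̂–3σ̂, * = beyond 3σ̂; sign = side of CL): 1:+C, 2:-C, 3:-C, 4:-C, 5:-C, 6:-C, 7:-C, 8:-C, 9:-C, 10:-C, 11:-C
Rule 4 (eight consecutive points on the same side of the centre line) is satisfied at point 9.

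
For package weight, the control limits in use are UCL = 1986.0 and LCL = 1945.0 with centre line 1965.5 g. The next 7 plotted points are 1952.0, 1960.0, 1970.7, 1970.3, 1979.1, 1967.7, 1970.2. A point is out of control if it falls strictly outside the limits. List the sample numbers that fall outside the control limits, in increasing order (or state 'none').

All 7 points lie within [1945.0, 1986.0].

none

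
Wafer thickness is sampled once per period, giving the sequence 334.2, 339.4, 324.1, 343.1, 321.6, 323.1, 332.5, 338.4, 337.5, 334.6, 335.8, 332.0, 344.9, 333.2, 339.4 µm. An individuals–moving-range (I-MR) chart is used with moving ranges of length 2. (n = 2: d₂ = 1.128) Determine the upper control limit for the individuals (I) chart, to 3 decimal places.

356.556

X̄ = (334.2 + 339.4 + 324.1 + 343.1 + 321.6 + 323.1 + 332.5 + 338.4 + 337.5 + 334.6 + 335.8 + 332.0 + 344.9 + 333.2 + 339.4) / 15 = 334.2533
Moving ranges: 5.2, 15.3, 19.0, 21.5, 1.5, 9.4, 5.9, 0.9, 2.9, 1.2, 3.8, 12.9, 11.7, 6.2; M̄R̄ = 117.4000 / 14 = 8.3857
UCL = X̄ + 3·M̄R̄/d₂ = 334.2533 + 3 × 8.3857 / 1.128 = 356.5558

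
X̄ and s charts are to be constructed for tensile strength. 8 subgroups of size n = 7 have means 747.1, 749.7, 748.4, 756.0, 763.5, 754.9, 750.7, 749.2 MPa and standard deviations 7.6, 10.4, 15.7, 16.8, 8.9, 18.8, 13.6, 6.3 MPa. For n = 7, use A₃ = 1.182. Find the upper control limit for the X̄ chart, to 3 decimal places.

X̄̄ = (747.1 + 749.7 + 748.4 + 756.0 + 763.5 + 754.9 + 750.7 + 749.2) / 8 = 752.4375
s̄ = (7.6 + 10.4 + 15.7 + 16.8 + 8.9 + 18.8 + 13.6 + 6.3) / 8 = 12.2625
UCL = X̄̄ + A₃·s̄ = 752.4375 + 1.182 × 12.2625 = 766.9318

766.932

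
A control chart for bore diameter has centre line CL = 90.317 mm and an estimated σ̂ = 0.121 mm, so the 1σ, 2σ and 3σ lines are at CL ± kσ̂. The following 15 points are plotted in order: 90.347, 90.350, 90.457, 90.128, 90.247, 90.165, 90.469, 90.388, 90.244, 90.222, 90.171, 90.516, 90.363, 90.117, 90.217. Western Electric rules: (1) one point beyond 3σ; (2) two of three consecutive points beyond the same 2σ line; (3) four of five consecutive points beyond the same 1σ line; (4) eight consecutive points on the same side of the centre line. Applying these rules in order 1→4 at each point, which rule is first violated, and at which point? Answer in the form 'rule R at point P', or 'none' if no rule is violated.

Zone of each point (C = within 1σ̂, B = 1σ̂–2σ̂, A = 2σ̂–3σ̂, * = beyond 3σ̂; sign = side of CL): 1:+C, 2:+C, 3:+B, 4:-B, 5:-C, 6:-B, 7:+B, 8:+C, 9:-C, 10:-C, 11:-B, 12:+B, 13:+C, 14:-B, 15:-C
No rule fires across all 15 points.

none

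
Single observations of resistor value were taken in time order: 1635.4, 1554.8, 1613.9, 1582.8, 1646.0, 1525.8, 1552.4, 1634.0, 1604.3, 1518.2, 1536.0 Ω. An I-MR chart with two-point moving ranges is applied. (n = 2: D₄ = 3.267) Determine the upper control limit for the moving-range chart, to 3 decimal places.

194.713

Moving ranges: 80.6, 59.1, 31.1, 63.2, 120.2, 26.6, 81.6, 29.7, 86.1, 17.8; M̄R̄ = 596.0000 / 10 = 59.6000
UCL_MR = D₄·M̄R̄ = 3.267 × 59.6000 = 194.7132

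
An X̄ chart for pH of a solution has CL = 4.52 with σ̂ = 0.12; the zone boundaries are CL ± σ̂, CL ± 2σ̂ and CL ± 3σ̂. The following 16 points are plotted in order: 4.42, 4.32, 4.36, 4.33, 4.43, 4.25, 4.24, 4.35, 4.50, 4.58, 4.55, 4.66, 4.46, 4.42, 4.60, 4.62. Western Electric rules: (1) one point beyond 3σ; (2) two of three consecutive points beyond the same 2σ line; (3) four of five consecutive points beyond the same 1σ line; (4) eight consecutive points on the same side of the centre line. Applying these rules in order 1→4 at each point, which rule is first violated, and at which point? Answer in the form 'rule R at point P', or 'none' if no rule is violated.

rule 3 at point 6

Zone of each point (C = within 1σ̂, B = 1σ̂–2σ̂, A = 2σ̂–3σ̂, * = beyond 3σ̂; sign = side of CL): 1:-C, 2:-B, 3:-B, 4:-B, 5:-C, 6:-A, 7:-A, 8:-B, 9:-C, 10:+C, 11:+C, 12:+B, 13:-C, 14:-C, 15:+C, 16:+C
Rule 3 (four of five consecutive points beyond the same 1σ limit) is satisfied at point 6.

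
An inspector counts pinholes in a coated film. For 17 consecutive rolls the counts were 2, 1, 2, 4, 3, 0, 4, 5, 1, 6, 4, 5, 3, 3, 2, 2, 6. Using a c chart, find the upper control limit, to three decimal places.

8.415

c̄ = (2 + 1 + 2 + 4 + 3 + 0 + 4 + 5 + 1 + 6 + 4 + 5 + 3 + 3 + 2 + 2 + 6) / 17 = 53 / 17 = 3.1176
UCL = c̄ + 3√c̄ = 3.1176 + 3 × √3.1176 = 3.1176 + 3 × 1.7657 = 8.4147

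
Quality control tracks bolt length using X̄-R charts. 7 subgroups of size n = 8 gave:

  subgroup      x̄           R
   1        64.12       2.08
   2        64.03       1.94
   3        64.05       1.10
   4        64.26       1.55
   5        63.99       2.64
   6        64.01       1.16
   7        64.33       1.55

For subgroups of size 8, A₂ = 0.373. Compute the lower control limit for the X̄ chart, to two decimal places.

X̄̄ = (64.12 + 64.03 + 64.05 + 64.26 + 63.99 + 64.01 + 64.33) / 7 = 448.7900 / 7 = 64.1129
R̄ = (2.08 + 1.94 + 1.10 + 1.55 + 2.64 + 1.16 + 1.55) / 7 = 12.0200 / 7 = 1.7171
LCL = X̄̄ − A₂·R̄ = 64.1129 − 0.373 × 1.7171 = 63.4724

63.47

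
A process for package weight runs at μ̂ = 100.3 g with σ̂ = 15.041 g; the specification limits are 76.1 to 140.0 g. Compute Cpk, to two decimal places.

Cpu = (USL − μ̂) / (3σ̂) = (140.0 − 100.3) / (3 × 15.041) = 0.8798; Cpl = (μ̂ − LSL) / (3σ̂) = (100.3 − 76.1) / (3 × 15.041) = 0.5363; Cpk = min(Cpu, Cpl) = 0.5363

0.54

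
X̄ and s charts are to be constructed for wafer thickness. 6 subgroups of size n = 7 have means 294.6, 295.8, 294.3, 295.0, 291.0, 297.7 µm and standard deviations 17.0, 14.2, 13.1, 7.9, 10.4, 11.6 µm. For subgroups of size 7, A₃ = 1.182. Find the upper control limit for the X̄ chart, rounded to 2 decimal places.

X̄̄ = (294.6 + 295.8 + 294.3 + 295.0 + 291.0 + 297.7) / 6 = 294.7333
s̄ = (17.0 + 14.2 + 13.1 + 7.9 + 10.4 + 11.6) / 6 = 12.3667
UCL = X̄̄ + A₃·s̄ = 294.7333 + 1.182 × 12.3667 = 309.3507

309.35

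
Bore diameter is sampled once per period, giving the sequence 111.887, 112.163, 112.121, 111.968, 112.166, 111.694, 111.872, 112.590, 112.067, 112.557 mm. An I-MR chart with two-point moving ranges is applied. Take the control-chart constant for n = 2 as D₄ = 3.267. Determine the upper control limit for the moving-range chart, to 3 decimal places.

Moving ranges: 0.276, 0.042, 0.153, 0.198, 0.472, 0.178, 0.718, 0.523, 0.490; M̄R̄ = 3.0500 / 9 = 0.3389
UCL_MR = D₄·M̄R̄ = 3.267 × 0.3389 = 1.1071

1.107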